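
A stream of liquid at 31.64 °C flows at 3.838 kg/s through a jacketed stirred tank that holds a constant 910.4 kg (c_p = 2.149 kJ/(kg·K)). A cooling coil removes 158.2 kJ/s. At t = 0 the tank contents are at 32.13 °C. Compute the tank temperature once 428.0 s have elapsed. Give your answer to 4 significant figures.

First-law balance (no shaft work): M c_p dT/dt = ṁ c_p (T_in − T) − 158.2.
τ = M/ṁ = 237.207 s; T_ss = T_in − Q̇/(ṁ c_p) = 31.64 − 158.2/(3.838·2.149) = 12.4593 °C.
This is linear first-order; T(t) = T_ss + (T₀ − T_ss) e^(−t/τ).
T(428.0) = 12.4593 + (19.6707)·e^(−428.0/237.207) = 12.4593 + (19.6707)·0.164584 = 15.6968 °C.

15.70 °C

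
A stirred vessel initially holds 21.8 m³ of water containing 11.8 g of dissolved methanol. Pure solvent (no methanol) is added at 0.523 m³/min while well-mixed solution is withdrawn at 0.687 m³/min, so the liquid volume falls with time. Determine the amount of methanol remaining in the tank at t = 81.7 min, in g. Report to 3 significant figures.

0.217 g

Let m(t) be the amount of methanol. Volume: V(t) = V₀ + (Q_in − Q_out) t = 21.8 − 0.16400 t; V(81.7) = 8.4012 m³.
No methanol enters, so dm/dt = −Q_out · (m/V).
dm/m = −Q_out dt/(V₀ − 0.16400 t); integrating gives ln(m/m₀) = −(Q_out/(Q_in−Q_out)) ln(V/V₀).
m = m₀ (V₀/V)^(Q_out/(Q_in−Q_out)) = 11.8 × (21.8/8.4012)^(-4.1890) = 0.21734 g.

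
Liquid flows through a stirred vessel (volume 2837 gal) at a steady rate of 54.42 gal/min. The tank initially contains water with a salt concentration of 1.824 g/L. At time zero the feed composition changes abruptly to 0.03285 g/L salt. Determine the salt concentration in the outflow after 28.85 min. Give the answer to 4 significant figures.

1.063 g/L

Unsteady species balance (constant V, well mixed): V dC/dt = Q(C_in − C).
So dC/dt = (C_in − C)/τ with τ = V/Q = 2837/54.42 = 52.1316 min.
C approaches C_in exponentially: C(t) = C_in + (C₀ − C_in) e^(−t/τ).
C(28.85) = 0.03285 + (1.824 − 0.03285)·e^(−28.85/52.1316) = 0.03285 + (1.79115)·0.574987 = 1.06274 g/L.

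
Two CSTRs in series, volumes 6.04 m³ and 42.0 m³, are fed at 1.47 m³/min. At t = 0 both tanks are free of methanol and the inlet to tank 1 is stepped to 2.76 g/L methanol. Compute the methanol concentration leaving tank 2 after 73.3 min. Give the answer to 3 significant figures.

2.51 g/L

Each tank obeys Vᵢ dCᵢ/dt = Q(Cᵢ₋₁ − Cᵢ), so τᵢ = Vᵢ/Q.
τ₁ = 6.04/1.47 = 4.1088 min; τ₂ = 42.0/1.47 = 28.571 min.
Tank 1: C₁ = C_in(1 − e^(−t/τ₁)). Tank 2 (τ₁ ≠ τ₂): C₂ = C_in[1 − (τ₁ e^(−t/τ₁) − τ₂ e^(−t/τ₂))/(τ₁ − τ₂)].
At t = 73.3: e^(−t/τ₁) = 1.7880e-08, e^(−t/τ₂) = 0.076881.
C₂ = 2.76·[1 − (4.1088·1.7880e-08 − 28.571·0.076881)/(-24.463)] = 2.76·0.91021 = 2.5122 g/L.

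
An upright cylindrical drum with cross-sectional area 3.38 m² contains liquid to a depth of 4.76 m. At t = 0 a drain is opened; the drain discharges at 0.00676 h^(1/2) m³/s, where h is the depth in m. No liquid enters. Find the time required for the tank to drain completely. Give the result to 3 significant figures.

2180 s

Unsteady balance on liquid volume: A dh/dt = −0.00676 √h.
This is separable: 2 d(√h)/dt = −0.00676/A, so √h = √h₀ − (0.00676/(2A)) t.
Set h = 0: 2√h₀ = (0.00676/A) t_empty ⇒ t_empty = 2A√h₀/0.00676.
t_empty = 2·3.38·√4.76/0.00676 = 6.7600·2.1817/0.00676 = 2181.7 s.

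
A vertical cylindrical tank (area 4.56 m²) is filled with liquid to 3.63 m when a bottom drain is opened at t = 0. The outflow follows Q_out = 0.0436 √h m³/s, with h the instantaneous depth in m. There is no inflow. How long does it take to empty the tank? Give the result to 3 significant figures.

399 s

Volume balance on the tank: A dh/dt = −0.0436 √h.
∫ h^(−1/2) dh = −(0.0436/A) ∫ dt, giving 2√h = 2√h₀ − (0.0436/A) t.
Tank is empty when √h = 0: t_empty = 2A√h₀/0.0436.
t_empty = 2·4.56·√3.63/0.0436 = 9.1200·1.9053/0.0436 = 398.53 s.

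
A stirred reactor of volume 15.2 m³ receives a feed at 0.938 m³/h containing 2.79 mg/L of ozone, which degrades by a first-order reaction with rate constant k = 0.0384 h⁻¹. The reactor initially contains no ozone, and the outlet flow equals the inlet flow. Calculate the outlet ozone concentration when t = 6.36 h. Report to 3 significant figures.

Species balance: V dC/dt = Q C_in − Q C − k V C.
dC/dt = (Q/V) C_in − (Q/V + k) C; effective rate a = Q/V + k = 0.061711 + 0.0384 = 0.10011 h⁻¹.
C_ss = Q C_in/(Q + kV) = 1.7198 mg/L; C(t) = C_ss + (C₀ − C_ss) e^(−a t).
C(6.36) = 1.7198 + (-1.7198)·e^(−0.10011·6.36) = 1.7198 + (-1.7198)·0.52903 = 0.80998 mg/L.

0.810 mg/L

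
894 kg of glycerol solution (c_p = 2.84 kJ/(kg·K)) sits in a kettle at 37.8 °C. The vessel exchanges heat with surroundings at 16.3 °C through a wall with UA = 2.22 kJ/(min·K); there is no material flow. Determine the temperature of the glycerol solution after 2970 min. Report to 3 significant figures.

17.9 °C

Unsteady energy balance on the tank contents: M c_p dT/dt = −UA(T − T_amb).
dT/dt = (T_ss − T)/τ with T_ss = T_amb = 16.300 °C, τ = M c_p/UA = 894·2.84/2.22 = 1143.7 min.
Solution: T(t) = T_ss + (T₀ − T_ss) e^(−t/τ).
T(2970) = 16.300 + (21.500)·0.074505 = 17.902 °C.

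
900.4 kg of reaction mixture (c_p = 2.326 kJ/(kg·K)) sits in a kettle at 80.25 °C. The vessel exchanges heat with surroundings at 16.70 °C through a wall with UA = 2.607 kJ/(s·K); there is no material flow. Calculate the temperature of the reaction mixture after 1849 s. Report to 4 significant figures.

23.06 °C

Energy balance: M c_p dT/dt = −UA(T − T_amb).
dT/dt = (T_ss − T)/τ with T_ss = T_amb = 16.7000 °C, τ = M c_p/UA = 900.4·2.326/2.607 = 803.349 s.
Solution: T(t) = T_ss + (T₀ − T_ss) e^(−t/τ).
T(1849) = 16.7000 + (63.5500)·0.100097 = 23.0612 °C.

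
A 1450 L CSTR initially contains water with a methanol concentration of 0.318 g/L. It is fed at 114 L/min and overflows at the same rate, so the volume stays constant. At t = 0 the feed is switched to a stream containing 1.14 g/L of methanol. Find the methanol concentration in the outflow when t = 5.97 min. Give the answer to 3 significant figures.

0.626 g/L

Mass balance on the solute (V constant): V dC/dt = Q(C_in − C).
Time constant τ = V/Q = 1450/114 = 12.719 min.
Solution: C(t) = C_in + (C₀ − C_in) e^(−t/τ).
C(5.97) = 1.14 + (0.318 − 1.14)·e^(−5.97/12.719) = 1.14 + (-0.82200)·0.62540 = 0.62592 g/L.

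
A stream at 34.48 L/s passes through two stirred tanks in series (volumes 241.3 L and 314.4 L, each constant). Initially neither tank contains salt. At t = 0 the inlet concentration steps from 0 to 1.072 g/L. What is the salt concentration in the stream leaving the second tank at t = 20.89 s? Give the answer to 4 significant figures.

Species balance on tank i: dCᵢ/dt = (Cᵢ₋₁ − Cᵢ)/τᵢ with τᵢ = Vᵢ/Q.
τ₁ = 241.3/34.48 = 6.99826 s; τ₂ = 314.4/34.48 = 9.11833 s.
Solving the cascade with C₁(0)=C₂(0)=0 gives C₂(t) = C_in[1 − (τ₁ e^(−t/τ₁) − τ₂ e^(−t/τ₂))/(τ₁ − τ₂)].
At t = 20.89: e^(−t/τ₁) = 0.0505381, e^(−t/τ₂) = 0.101166.
C₂ = 1.072·[1 − (6.99826·0.0505381 − 9.11833·0.101166)/(-2.12007)] = 1.072·0.731712 = 0.784396 g/L.

0.7844 g/L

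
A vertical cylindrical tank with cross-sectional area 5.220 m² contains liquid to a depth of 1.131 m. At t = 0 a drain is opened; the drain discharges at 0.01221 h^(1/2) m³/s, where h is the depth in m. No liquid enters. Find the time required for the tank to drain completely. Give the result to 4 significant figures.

With no inflow, A dh/dt = −0.01221 √h.
This is separable: 2 d(√h)/dt = −0.01221/A, so √h = √h₀ − (0.01221/(2A)) t.
Tank is empty when √h = 0: t_empty = 2A√h₀/0.01221.
t_empty = 2·5.220·√1.131/0.01221 = 10.4400·1.06348/0.01221 = 909.319 s.

909.3 s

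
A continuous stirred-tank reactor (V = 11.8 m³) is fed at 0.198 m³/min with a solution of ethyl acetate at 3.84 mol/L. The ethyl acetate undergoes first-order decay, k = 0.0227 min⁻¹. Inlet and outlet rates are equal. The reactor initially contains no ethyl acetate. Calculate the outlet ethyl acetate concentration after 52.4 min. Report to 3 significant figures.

Accumulation = in − out − consumed: V dC/dt = Q C_in − Q C − k V C.
This is linear with rate a = Q/V + k = 0.039480 min⁻¹.
C_ss = Q C_in/(Q + kV) = 1.6321 mol/L; C(t) = C_ss + (C₀ − C_ss) e^(−a t).
C(52.4) = 1.6321 + (-1.6321)·e^(−0.039480·52.4) = 1.6321 + (-1.6321)·0.12635 = 1.4259 mol/L.

1.43 mol/L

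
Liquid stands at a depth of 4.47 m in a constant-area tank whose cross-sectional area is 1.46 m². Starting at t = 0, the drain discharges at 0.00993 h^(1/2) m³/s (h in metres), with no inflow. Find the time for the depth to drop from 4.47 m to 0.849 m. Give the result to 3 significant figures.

351 s

With no inflow, A dh/dt = −0.00993 √h.
Separate and integrate: 2(√h − √h₀) = −(0.00993/A) t.
t = 2A(√h₀ − √h)/0.00993 = 2·1.46·(√4.47 − √0.849)/0.00993
  = 2.9200 × (2.1142 − 0.92141) / 0.00993 = 350.76 s.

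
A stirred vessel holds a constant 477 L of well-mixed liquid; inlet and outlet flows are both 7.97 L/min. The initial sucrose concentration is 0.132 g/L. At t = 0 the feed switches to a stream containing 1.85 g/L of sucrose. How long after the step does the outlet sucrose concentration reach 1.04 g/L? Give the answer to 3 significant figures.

Unsteady species balance (constant V, well mixed): V dC/dt = Q(C_in − C), so τ = V/Q = 59.849 min.
C(t) = C_in + (C₀ − C_in) e^(−t/τ). Set C = 1.04 and solve for t:
e^(−t/τ) = (C − C_in)/(C₀ − C_in) = (1.04 − 1.85)/(0.132 − 1.85) = 0.47148
t = −τ ln(…) = 59.849 × 0.75188 = 45.000 min.

45.0 min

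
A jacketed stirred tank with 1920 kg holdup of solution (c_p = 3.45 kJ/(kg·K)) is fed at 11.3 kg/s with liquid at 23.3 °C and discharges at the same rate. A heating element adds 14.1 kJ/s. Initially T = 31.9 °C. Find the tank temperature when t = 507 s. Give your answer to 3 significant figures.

24.1 °C

M c_p dT/dt = ṁ c_p (T_in − T) + Q̇.
Rearrange: dT/dt = (T_ss − T)/τ with τ = M/ṁ = 169.91 s and T_ss = T_in + Q̇/(ṁ c_p) = 23.662 °C.
T approaches T_ss exponentially: T(t) = T_ss + (T₀ − T_ss) e^(−t/τ).
T(507) = 23.662 + (8.2383)·e^(−507/169.91) = 23.662 + (8.2383)·0.050595 = 24.078 °C.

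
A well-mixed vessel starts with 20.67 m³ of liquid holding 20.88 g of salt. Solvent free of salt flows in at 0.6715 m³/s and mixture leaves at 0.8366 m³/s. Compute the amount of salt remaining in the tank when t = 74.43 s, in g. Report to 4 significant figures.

Let m(t) be the amount of salt. Volume: V(t) = V₀ + (Q_in − Q_out) t = 20.67 − 0.165100 t; V(74.43) = 8.38161 m³.
Solute balance: dm/dt = 0 − Q_out C = −Q_out m/V(t).
dm/m = −Q_out dt/(V₀ − 0.165100 t); integrating gives ln(m/m₀) = −(Q_out/(Q_in−Q_out)) ln(V/V₀).
m = m₀ (V₀/V)^(Q_out/(Q_in−Q_out)) = 20.88 × (20.67/8.38161)^(-5.06723) = 0.215431 g.

0.2154 g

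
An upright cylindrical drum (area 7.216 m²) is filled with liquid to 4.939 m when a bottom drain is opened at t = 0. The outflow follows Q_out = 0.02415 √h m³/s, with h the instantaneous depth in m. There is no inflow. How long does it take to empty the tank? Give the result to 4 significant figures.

With no inflow, A dh/dt = −0.02415 √h.
Separate and integrate: 2(√h − √h₀) = −(0.02415/A) t.
Set h = 0: 2√h₀ = (0.02415/A) t_empty ⇒ t_empty = 2A√h₀/0.02415.
t_empty = 2·7.216·√4.939/0.02415 = 14.4320·2.22239/0.02415 = 1328.09 s.

1328 s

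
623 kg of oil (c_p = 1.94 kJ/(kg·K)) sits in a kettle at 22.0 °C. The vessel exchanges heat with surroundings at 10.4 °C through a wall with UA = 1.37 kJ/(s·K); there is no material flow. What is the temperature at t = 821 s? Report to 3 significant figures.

15.0 °C

M c_p dT/dt = −UA(T − T_amb).
dT/dt = (T_ss − T)/τ with T_ss = T_amb = 10.400 °C, τ = M c_p/UA = 623·1.94/1.37 = 882.20 s.
T approaches T_ss exponentially: T(t) = T_ss + (T₀ − T_ss) e^(−t/τ).
T(821) = 10.400 + (11.600)·0.39431 = 14.974 °C.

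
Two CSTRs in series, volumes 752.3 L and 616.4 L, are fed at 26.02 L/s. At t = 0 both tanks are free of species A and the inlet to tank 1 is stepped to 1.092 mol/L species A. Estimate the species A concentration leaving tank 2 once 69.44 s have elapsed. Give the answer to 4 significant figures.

Time constants: τᵢ = Vᵢ/Q for each well-mixed tank.
τ₁ = 752.3/26.02 = 28.9124 s; τ₂ = 616.4/26.02 = 23.6895 s.
Solving the cascade with C₁(0)=C₂(0)=0 gives C₂(t) = C_in[1 − (τ₁ e^(−t/τ₁) − τ₂ e^(−t/τ₂))/(τ₁ − τ₂)].
At t = 69.44: e^(−t/τ₁) = 0.0905603, e^(−t/τ₂) = 0.0533298.
C₂ = 1.092·[1 − (28.9124·0.0905603 − 23.6895·0.0533298)/(5.22291)] = 1.092·0.740574 = 0.808707 mol/L.

0.8087 mol/L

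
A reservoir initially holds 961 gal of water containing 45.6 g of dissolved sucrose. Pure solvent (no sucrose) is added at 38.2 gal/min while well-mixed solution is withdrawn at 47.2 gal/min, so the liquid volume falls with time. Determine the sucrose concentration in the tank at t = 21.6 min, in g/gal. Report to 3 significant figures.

0.0182 g/gal

Let m(t) be the amount of sucrose. Volume: V(t) = V₀ + (Q_in − Q_out) t = 961 − 9.0000 t; V(21.6) = 766.60 gal.
No sucrose enters, so dm/dt = −Q_out · (m/V).
Separate: dm/m = −Q_out dt/V(t) ⇒ ln(m/m₀) = −(Q_out/(Q_in−Q_out)) ln(V/V₀).
m = m₀ (V₀/V)^(Q_out/(Q_in−Q_out)) = 45.6 × (961/766.60)^(-5.2444) = 13.938 g.
C = m/V = 13.938/766.60 = 0.018182 g/gal.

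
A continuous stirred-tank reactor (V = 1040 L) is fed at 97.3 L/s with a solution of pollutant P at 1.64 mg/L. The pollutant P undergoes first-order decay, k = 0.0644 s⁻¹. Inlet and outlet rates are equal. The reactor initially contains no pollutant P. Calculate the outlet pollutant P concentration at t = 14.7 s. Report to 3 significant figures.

0.876 mg/L

V dC/dt = Q(C_in − C) − k V C.
This is linear with rate a = Q/V + k = 0.15796 s⁻¹.
C_ss = Q C_in/(Q + kV) = 0.97137 mg/L; C(t) = C_ss + (C₀ − C_ss) e^(−a t).
C(14.7) = 0.97137 + (-0.97137)·e^(−0.15796·14.7) = 0.97137 + (-0.97137)·0.098079 = 0.87609 mg/L.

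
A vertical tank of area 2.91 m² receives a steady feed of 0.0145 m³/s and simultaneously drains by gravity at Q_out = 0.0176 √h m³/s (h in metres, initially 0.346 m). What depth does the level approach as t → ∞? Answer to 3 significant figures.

Unsteady balance on liquid volume: A dh/dt = Q_in − 0.0176 √h. At steady state dh/dt = 0:
Q_in = 0.0176 √h_ss ⇒ √h_ss = 0.0145/0.0176 = 0.82386.
h_ss = 0.82386² = 0.67875 m. (Since h₀ = 0.346 m < h_ss, the level will rise toward this value.)

0.679 m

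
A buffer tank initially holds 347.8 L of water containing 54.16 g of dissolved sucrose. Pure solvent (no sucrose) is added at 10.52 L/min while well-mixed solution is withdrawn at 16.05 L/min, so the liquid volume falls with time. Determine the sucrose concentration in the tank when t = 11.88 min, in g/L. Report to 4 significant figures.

Let m(t) be the amount of sucrose. Volume: V(t) = V₀ + (Q_in − Q_out) t = 347.8 − 5.53000 t; V(11.88) = 282.104 L.
Solute balance: dm/dt = 0 − Q_out C = −Q_out m/V(t).
dm/m = −Q_out dt/(V₀ − 5.53000 t); integrating gives ln(m/m₀) = −(Q_out/(Q_in−Q_out)) ln(V/V₀).
m = m₀ (V₀/V)^(Q_out/(Q_in−Q_out)) = 54.16 × (347.8/282.104)^(-2.90235) = 29.4981 g.
C = m/V = 29.4981/282.104 = 0.104565 g/L.

0.1046 g/L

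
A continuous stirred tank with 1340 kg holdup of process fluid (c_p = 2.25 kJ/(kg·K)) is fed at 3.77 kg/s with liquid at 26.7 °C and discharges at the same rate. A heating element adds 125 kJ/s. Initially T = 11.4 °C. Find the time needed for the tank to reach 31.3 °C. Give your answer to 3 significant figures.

Unsteady energy balance on the tank contents: M c_p dT/dt = ṁ c_p (T_in − T) + 125.
τ = M/ṁ = 355.44 s; T_ss = T_in + Q̇/(ṁ c_p) = 41.436 °C.
T(t) = T_ss + (T₀ − T_ss) e^(−t/τ). Set T = 31.3:
e^(−t/τ) = (31.3 − 41.436)/(11.4 − 41.436) = 0.33747
t = −355.44 · ln(0.33747) = 386.11 s.

386 s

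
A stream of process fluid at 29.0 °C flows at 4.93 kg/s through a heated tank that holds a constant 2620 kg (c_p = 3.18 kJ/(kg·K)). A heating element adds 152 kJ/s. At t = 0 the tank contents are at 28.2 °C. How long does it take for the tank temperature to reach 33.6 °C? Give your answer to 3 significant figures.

384 s

Energy balance: M c_p dT/dt = ṁ c_p (T_in − T) + 152.
τ = M/ṁ = 531.44 s; T_ss = T_in + Q̇/(ṁ c_p) = 38.695 °C.
T(t) = T_ss + (T₀ − T_ss) e^(−t/τ). Set T = 33.6:
e^(−t/τ) = (33.6 − 38.695)/(28.2 − 38.695) = 0.48549
t = −531.44 · ln(0.48549) = 384.01 s.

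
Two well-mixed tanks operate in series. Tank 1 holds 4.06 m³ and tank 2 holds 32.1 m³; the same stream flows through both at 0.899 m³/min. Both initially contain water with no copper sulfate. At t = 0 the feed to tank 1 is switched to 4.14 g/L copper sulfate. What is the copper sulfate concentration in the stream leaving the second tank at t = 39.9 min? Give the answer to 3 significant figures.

2.59 g/L

Time constants: τᵢ = Vᵢ/Q for each well-mixed tank.
τ₁ = 4.06/0.899 = 4.5161 min; τ₂ = 32.1/0.899 = 35.706 min.
Tank 1: C₁ = C_in(1 − e^(−t/τ₁)). Tank 2 (τ₁ ≠ τ₂): C₂ = C_in[1 − (τ₁ e^(−t/τ₁) − τ₂ e^(−t/τ₂))/(τ₁ − τ₂)].
At t = 39.9: e^(−t/τ₁) = 0.00014555, e^(−t/τ₂) = 0.32711.
C₂ = 4.14·[1 − (4.5161·0.00014555 − 35.706·0.32711)/(-31.190)] = 4.14·0.62554 = 2.5898 g/L.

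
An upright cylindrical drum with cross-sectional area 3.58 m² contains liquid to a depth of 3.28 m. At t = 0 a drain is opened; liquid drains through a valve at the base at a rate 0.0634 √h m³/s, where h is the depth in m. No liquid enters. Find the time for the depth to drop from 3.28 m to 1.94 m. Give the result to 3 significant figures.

Volume balance on the tank: A dh/dt = −0.0634 √h.
∫ h^(−1/2) dh = −(0.0634/A) ∫ dt, giving 2√h = 2√h₀ − (0.0634/A) t.
t = 2A(√h₀ − √h)/0.0634 = 2·3.58·(√3.28 − √1.94)/0.0634
  = 7.1600 × (1.8111 − 1.3928) / 0.0634 = 47.233 s.

47.2 s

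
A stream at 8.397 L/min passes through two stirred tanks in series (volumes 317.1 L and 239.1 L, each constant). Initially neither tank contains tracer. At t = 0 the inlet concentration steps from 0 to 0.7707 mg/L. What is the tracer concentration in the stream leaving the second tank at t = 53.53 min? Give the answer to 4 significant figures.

0.3720 mg/L

Species balance on tank i: dCᵢ/dt = (Cᵢ₋₁ − Cᵢ)/τᵢ with τᵢ = Vᵢ/Q.
τ₁ = 317.1/8.397 = 37.7635 min; τ₂ = 239.1/8.397 = 28.4745 min.
Solving the cascade with C₁(0)=C₂(0)=0 gives C₂(t) = C_in[1 − (τ₁ e^(−t/τ₁) − τ₂ e^(−t/τ₂))/(τ₁ − τ₂)].
At t = 53.53: e^(−t/τ₁) = 0.242317, e^(−t/τ₂) = 0.152601.
C₂ = 0.7707·[1 − (37.7635·0.242317 − 28.4745·0.152601)/(9.28903)] = 0.7707·0.482666 = 0.371991 mg/L.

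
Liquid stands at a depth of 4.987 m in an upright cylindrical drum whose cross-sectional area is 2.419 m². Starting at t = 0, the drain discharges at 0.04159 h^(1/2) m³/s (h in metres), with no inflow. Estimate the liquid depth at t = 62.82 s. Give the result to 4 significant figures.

With no inflow, A dh/dt = −0.04159 √h.
Separate and integrate: 2(√h − √h₀) = −(0.04159/A) t.
√h = √4.987 − 0.04159·62.82/(2·2.419) = 2.23316 − 0.540034 = 1.69313.
h = 1.69313² = 2.86667 m.

2.867 m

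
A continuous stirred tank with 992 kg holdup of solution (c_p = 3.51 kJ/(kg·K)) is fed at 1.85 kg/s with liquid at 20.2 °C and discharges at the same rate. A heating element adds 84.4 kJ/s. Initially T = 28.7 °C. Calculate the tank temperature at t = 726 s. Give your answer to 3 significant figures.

M c_p dT/dt = ṁ c_p (T_in − T) + Q̇.
Rearrange: dT/dt = (T_ss − T)/τ with τ = M/ṁ = 536.22 s and T_ss = T_in + Q̇/(ṁ c_p) = 33.198 °C.
This is linear first-order; T(t) = T_ss + (T₀ − T_ss) e^(−t/τ).
T(726) = 33.198 + (-4.4976)·e^(−726/536.22) = 33.198 + (-4.4976)·0.25822 = 32.036 °C.

32.0 °C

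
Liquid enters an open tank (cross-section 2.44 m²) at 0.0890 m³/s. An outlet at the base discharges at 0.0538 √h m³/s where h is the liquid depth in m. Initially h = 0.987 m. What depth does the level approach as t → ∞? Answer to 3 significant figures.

Volume balance on the tank: A dh/dt = Q_in − 0.0538 √h. At steady state dh/dt = 0:
Q_in = 0.0538 √h_ss ⇒ √h_ss = 0.0890/0.0538 = 1.6543.
h_ss = 1.6543² = 2.7366 m. (Since h₀ = 0.987 m < h_ss, the level will rise toward this value.)

2.74 m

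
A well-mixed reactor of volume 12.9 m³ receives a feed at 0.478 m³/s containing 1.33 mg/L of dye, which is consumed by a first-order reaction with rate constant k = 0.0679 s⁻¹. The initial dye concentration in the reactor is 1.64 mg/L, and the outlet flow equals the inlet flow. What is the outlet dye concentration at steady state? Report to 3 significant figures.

Accumulation = in − out − consumed: V dC/dt = Q C_in − Q C − k V C.
Steady state (dC/dt = 0): C_ss = Q C_in/(Q + kV) = C_in/(1 + kV/Q).
C_ss = 0.478·1.33/(0.478 + 0.0679·12.9) = 0.63574/1.3539 = 0.46956 mg/L.

0.470 mg/L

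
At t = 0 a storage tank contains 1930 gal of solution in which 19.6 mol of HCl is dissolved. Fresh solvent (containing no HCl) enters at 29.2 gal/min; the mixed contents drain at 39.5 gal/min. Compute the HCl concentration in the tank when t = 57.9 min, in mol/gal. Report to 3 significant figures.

Let m(t) be the amount of HCl. Volume: V(t) = V₀ + (Q_in − Q_out) t = 1930 − 10.300 t; V(57.9) = 1333.6 gal.
Solute balance: dm/dt = 0 − Q_out C = −Q_out m/V(t).
dm/m = −Q_out dt/(V₀ − 10.300 t); integrating gives ln(m/m₀) = −(Q_out/(Q_in−Q_out)) ln(V/V₀).
m = m₀ (V₀/V)^(Q_out/(Q_in−Q_out)) = 19.6 × (1930/1333.6)^(-3.8350) = 4.7497 mol.
C = m/V = 4.7497/1333.6 = 0.0035614 mol/gal.

0.00356 mol/gal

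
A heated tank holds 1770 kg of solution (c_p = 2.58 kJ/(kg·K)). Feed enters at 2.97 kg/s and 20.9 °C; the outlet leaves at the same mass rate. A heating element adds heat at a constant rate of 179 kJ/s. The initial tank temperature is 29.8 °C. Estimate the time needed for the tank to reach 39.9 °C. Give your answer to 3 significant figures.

M c_p dT/dt = ṁ c_p (T_in − T) + Q̇.
τ = M/ṁ = 595.96 s; T_ss = T_in + Q̇/(ṁ c_p) = 44.260 °C.
T(t) = T_ss + (T₀ − T_ss) e^(−t/τ). Set T = 39.9:
e^(−t/τ) = (39.9 − 44.260)/(29.8 − 44.260) = 0.30153
t = −595.96 · ln(0.30153) = 714.48 s.

714 s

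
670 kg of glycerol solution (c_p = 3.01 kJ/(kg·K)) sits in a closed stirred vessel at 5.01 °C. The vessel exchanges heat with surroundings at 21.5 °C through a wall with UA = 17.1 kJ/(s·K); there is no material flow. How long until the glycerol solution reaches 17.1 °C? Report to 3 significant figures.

156 s

Energy balance: M c_p dT/dt = −UA(T − T_amb).
τ = M c_p/UA = 117.94 s; T_ss = T_amb = 21.500 °C.
T(t) = T_ss + (T₀ − T_ss)e^(−t/τ); set T = 17.1:
t = −τ ln[(T − T_ss)/(T₀ − T_ss)] = −117.94 · ln(0.26683) = 155.81 s.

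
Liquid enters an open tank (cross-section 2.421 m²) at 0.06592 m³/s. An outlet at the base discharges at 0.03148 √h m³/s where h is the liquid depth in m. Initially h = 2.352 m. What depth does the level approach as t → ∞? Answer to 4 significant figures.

4.385 m

Mass balance (ρ constant): A dh/dt = Q_in − 0.03148 √h. At steady state dh/dt = 0:
Q_in = 0.03148 √h_ss ⇒ √h_ss = 0.06592/0.03148 = 2.09403.
h_ss = 2.09403² = 4.38495 m. (Since h₀ = 2.352 m < h_ss, the level will rise toward this value.)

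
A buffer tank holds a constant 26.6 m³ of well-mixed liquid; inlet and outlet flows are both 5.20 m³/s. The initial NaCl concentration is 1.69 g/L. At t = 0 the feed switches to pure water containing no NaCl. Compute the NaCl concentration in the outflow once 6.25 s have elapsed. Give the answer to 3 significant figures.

Transient balance on the dissolved component: V dC/dt = Q(C_in − C).
Rewrite as dC/dt + C/τ = C_in/τ, τ = V/Q = 5.1154 s.
Integrating: C(t) = C_in + (C₀ − C_in) e^(−t/τ).
C(6.25) = 0 + (1.69 − 0)·e^(−6.25/5.1154) = 0 + (1.6900)·0.29470 = 0.49804 g/L.

0.498 g/L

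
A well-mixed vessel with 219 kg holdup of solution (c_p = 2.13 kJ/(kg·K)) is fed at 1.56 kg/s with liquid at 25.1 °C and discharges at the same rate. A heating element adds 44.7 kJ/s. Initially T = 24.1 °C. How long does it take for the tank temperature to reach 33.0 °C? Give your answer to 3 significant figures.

M c_p dT/dt = ṁ c_p (T_in − T) + Q̇.
τ = M/ṁ = 140.38 s; T_ss = T_in + Q̇/(ṁ c_p) = 38.553 °C.
T(t) = T_ss + (T₀ − T_ss) e^(−t/τ). Set T = 33.0:
e^(−t/τ) = (33.0 − 38.553)/(24.1 − 38.553) = 0.38419
t = −140.38 · ln(0.38419) = 134.29 s.

134 s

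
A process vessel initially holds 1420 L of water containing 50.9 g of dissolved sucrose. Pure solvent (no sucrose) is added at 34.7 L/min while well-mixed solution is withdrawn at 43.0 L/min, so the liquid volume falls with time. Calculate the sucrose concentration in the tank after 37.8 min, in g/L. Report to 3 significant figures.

Let m(t) be the amount of sucrose. Volume: V(t) = V₀ + (Q_in − Q_out) t = 1420 − 8.3000 t; V(37.8) = 1106.3 L.
Solute balance: dm/dt = 0 − Q_out C = −Q_out m/V(t).
dm/m = −Q_out dt/(V₀ − 8.3000 t); integrating gives ln(m/m₀) = −(Q_out/(Q_in−Q_out)) ln(V/V₀).
m = m₀ (V₀/V)^(Q_out/(Q_in−Q_out)) = 50.9 × (1420/1106.3)^(-5.1807) = 13.963 g.
C = m/V = 13.963/1106.3 = 0.012621 g/L.

0.0126 g/L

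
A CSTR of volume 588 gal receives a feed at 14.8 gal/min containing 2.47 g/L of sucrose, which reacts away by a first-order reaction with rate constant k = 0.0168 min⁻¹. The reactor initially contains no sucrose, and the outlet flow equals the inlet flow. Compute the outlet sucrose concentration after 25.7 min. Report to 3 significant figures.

0.978 g/L

Species balance: V dC/dt = Q C_in − Q C − k V C.
dC/dt = (Q/V) C_in − (Q/V + k) C; effective rate a = Q/V + k = 0.025170 + 0.0168 = 0.041970 min⁻¹.
C_ss = Q C_in/(Q + kV) = 1.4813 g/L; C(t) = C_ss + (C₀ − C_ss) e^(−a t).
C(25.7) = 1.4813 + (-1.4813)·e^(−0.041970·25.7) = 1.4813 + (-1.4813)·0.34006 = 0.97756 g/L.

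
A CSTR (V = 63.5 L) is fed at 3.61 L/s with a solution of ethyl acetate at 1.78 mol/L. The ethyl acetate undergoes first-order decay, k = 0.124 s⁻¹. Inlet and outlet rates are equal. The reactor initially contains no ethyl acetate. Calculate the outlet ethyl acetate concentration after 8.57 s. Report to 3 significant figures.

Species balance: V dC/dt = Q C_in − Q C − k V C.
This is linear with rate a = Q/V + k = 0.18085 s⁻¹.
C_ss = Q C_in/(Q + kV) = 0.55954 mol/L; C(t) = C_ss + (C₀ − C_ss) e^(−a t).
C(8.57) = 0.55954 + (-0.55954)·e^(−0.18085·8.57) = 0.55954 + (-0.55954)·0.21227 = 0.44077 mol/L.

0.441 mol/L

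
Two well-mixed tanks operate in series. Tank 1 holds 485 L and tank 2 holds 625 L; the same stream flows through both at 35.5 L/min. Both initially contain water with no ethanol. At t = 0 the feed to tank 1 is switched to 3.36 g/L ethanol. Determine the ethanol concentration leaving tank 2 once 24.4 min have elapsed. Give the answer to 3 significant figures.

Each tank obeys Vᵢ dCᵢ/dt = Q(Cᵢ₋₁ − Cᵢ), so τᵢ = Vᵢ/Q.
τ₁ = 485/35.5 = 13.662 min; τ₂ = 625/35.5 = 17.606 min.
Solving the cascade with C₁(0)=C₂(0)=0 gives C₂(t) = C_in[1 − (τ₁ e^(−t/τ₁) − τ₂ e^(−t/τ₂))/(τ₁ − τ₂)].
At t = 24.4: e^(−t/τ₁) = 0.16763, e^(−t/τ₂) = 0.25009.
C₂ = 3.36·[1 − (13.662·0.16763 − 17.606·0.25009)/(-3.9437)] = 3.36·0.46424 = 1.5598 g/L.

1.56 g/L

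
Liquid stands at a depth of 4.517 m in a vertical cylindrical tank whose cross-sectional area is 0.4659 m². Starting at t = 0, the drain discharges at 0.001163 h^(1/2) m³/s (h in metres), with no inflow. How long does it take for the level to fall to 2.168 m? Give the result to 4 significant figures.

A dh/dt = −Q_out = −0.001163 √h.
Separate and integrate: 2(√h − √h₀) = −(0.001163/A) t.
t = 2A(√h₀ − √h)/0.001163 = 2·0.4659·(√4.517 − √2.168)/0.001163
  = 0.931800 × (2.12532 − 1.47241) / 0.001163 = 523.114 s.

523.1 s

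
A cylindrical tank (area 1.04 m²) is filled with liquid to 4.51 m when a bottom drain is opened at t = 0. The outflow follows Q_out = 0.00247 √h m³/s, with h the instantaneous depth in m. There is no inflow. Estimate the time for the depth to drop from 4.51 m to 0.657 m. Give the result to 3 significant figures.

1110 s

Mass balance (ρ constant): A dh/dt = −0.00247 √h.
Separate and integrate: 2(√h − √h₀) = −(0.00247/A) t.
t = 2A(√h₀ − √h)/0.00247 = 2·1.04·(√4.51 − √0.657)/0.00247
  = 2.0800 × (2.1237 − 0.81056) / 0.00247 = 1105.8 s.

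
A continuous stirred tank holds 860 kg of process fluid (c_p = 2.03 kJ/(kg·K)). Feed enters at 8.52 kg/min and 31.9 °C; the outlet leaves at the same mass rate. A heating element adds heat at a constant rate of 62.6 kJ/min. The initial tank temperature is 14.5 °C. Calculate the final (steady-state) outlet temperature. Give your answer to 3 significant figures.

35.5 °C

M c_p dT/dt = ṁ c_p (T_in − T) + Q̇.
At steady state dT/dt = 0 ⇒ T_ss = T_in + Q̇/(ṁ c_p) = 31.9 + 62.6/(8.52·2.03) = 35.519 °C.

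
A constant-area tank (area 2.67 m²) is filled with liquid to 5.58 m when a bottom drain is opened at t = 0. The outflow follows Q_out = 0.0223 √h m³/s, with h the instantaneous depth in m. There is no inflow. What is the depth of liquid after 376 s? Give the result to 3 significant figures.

0.627 m

A dh/dt = −Q_out = −0.0223 √h.
∫ h^(−1/2) dh = −(0.0223/A) ∫ dt, giving 2√h = 2√h₀ − (0.0223/A) t.
√h = √5.58 − 0.0223·376/(2·2.67) = 2.3622 − 1.5702 = 0.79202.
h = 0.79202² = 0.62729 m.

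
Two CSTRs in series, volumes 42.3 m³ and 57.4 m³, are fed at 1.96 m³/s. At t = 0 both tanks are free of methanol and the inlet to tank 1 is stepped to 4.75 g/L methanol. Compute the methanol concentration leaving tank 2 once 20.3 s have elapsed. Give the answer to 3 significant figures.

Each tank obeys Vᵢ dCᵢ/dt = Q(Cᵢ₋₁ − Cᵢ), so τᵢ = Vᵢ/Q.
τ₁ = 42.3/1.96 = 21.582 s; τ₂ = 57.4/1.96 = 29.286 s.
Solving the cascade with C₁(0)=C₂(0)=0 gives C₂(t) = C_in[1 − (τ₁ e^(−t/τ₁) − τ₂ e^(−t/τ₂))/(τ₁ − τ₂)].
At t = 20.3: e^(−t/τ₁) = 0.39039, e^(−t/τ₂) = 0.49999.
C₂ = 4.75·[1 − (21.582·0.39039 − 29.286·0.49999)/(-7.7041)] = 4.75·0.19299 = 0.91668 g/L.

0.917 g/L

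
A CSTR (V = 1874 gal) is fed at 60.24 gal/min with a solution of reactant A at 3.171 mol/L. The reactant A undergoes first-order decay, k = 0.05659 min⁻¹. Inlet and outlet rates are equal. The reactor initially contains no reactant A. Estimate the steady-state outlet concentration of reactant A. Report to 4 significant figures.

Accumulation = in − out − consumed: V dC/dt = Q C_in − Q C − k V C.
At steady state: 0 = Q C_in − (Q + kV) C_ss, so C_ss = Q C_in/(Q + kV).
C_ss = 60.24·3.171/(60.24 + 0.05659·1874) = 191.021/166.290 = 1.14872 mol/L.

1.149 mol/L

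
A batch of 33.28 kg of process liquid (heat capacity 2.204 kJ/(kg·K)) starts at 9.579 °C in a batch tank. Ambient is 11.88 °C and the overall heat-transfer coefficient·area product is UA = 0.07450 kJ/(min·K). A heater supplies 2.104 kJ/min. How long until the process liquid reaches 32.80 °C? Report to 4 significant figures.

1406 min

Heat balance on the well-mixed liquid: M c_p dT/dt = −UA(T − T_amb) + Q̇.
τ = M c_p/UA = 984.552 min; T_ss = T_amb + Q̇/UA = 11.88 + 2.104/0.07450 = 40.1216 °C.
T(t) = T_ss + (T₀ − T_ss)e^(−t/τ); set T = 32.80:
t = −τ ln[(T − T_ss)/(T₀ − T_ss)] = −984.552 · ln(0.239718) = 1406.23 min.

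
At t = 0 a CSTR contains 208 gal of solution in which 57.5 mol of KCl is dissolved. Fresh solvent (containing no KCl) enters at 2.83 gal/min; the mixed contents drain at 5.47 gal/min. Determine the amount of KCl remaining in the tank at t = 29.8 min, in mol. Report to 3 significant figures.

21.5 mol

Total volume: dV/dt = Q_in − Q_out = -2.6400 gal/min, so V(t) = 208 − 2.6400 t and V(29.8) = 129.33 gal.
Solute balance: dm/dt = 0 − Q_out C = −Q_out m/V(t).
Separate: dm/m = −Q_out dt/V(t) ⇒ ln(m/m₀) = −(Q_out/(Q_in−Q_out)) ln(V/V₀).
m = m₀ (V₀/V)^(Q_out/(Q_in−Q_out)) = 57.5 × (208/129.33)^(-2.0720) = 21.482 mol.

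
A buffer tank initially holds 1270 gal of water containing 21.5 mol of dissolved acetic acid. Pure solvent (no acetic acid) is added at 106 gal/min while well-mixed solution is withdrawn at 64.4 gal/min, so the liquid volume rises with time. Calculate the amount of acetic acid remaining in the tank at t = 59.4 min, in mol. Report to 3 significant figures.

Let m(t) be the amount of acetic acid. Volume: V(t) = V₀ + (Q_in − Q_out) t = 1270 + 41.600 t; V(59.4) = 3741.0 gal.
No acetic acid enters, so dm/dt = −Q_out · (m/V).
dm/m = −Q_out dt/(V₀ + 41.600 t); integrating gives ln(m/m₀) = −(Q_out/(Q_in−Q_out)) ln(V/V₀).
m = m₀ (V₀/V)^(Q_out/(Q_in−Q_out)) = 21.5 × (1270/3741.0)^(1.5481) = 4.0374 mol.

4.04 mol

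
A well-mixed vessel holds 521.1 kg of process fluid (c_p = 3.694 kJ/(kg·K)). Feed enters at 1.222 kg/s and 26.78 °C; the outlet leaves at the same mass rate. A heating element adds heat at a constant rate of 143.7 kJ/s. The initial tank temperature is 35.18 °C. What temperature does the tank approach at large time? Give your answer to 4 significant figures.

58.61 °C

Energy balance: M c_p dT/dt = ṁ c_p (T_in − T) + 143.7.
At steady state dT/dt = 0 ⇒ T_ss = T_in + Q̇/(ṁ c_p) = 26.78 + 143.7/(1.222·3.694) = 58.6138 °C.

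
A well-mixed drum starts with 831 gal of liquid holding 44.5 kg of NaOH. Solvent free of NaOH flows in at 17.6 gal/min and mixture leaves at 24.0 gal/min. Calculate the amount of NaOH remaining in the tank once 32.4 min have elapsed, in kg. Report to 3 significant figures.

Total volume: dV/dt = Q_in − Q_out = -6.4000 gal/min, so V(t) = 831 − 6.4000 t and V(32.4) = 623.64 gal.
Species balance (pure solvent in): dm/dt = −Q_out · m/V(t).
Separate: dm/m = −Q_out dt/V(t) ⇒ ln(m/m₀) = −(Q_out/(Q_in−Q_out)) ln(V/V₀).
m = m₀ (V₀/V)^(Q_out/(Q_in−Q_out)) = 44.5 × (831/623.64)^(-3.7500) = 15.166 kg.

15.2 kg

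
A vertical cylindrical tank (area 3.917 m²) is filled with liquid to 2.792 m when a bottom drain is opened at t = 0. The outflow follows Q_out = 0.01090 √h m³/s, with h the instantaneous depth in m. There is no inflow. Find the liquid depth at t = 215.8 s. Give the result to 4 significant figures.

1.879 m

Mass balance (ρ constant): A dh/dt = −0.01090 √h.
Separate and integrate: 2(√h − √h₀) = −(0.01090/A) t.
√h = √2.792 − 0.01090·215.8/(2·3.917) = 1.67093 − 0.300258 = 1.37067.
h = 1.37067² = 1.87874 m.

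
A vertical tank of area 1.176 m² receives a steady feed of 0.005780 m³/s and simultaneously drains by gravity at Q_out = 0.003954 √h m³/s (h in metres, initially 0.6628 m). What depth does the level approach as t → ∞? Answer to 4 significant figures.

Mass balance (ρ constant): A dh/dt = Q_in − 0.003954 √h. At steady state dh/dt = 0:
Q_in = 0.003954 √h_ss ⇒ √h_ss = 0.005780/0.003954 = 1.46181.
h_ss = 1.46181² = 2.13689 m. (Since h₀ = 0.6628 m < h_ss, the level will rise toward this value.)

2.137 m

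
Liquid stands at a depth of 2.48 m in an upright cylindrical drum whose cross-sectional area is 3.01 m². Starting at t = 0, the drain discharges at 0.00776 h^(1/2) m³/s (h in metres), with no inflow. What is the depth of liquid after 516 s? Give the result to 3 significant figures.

Mass balance (ρ constant): A dh/dt = −0.00776 √h.
This is separable: 2 d(√h)/dt = −0.00776/A, so √h = √h₀ − (0.00776/(2A)) t.
√h = √2.48 − 0.00776·516/(2·3.01) = 1.5748 − 0.66514 = 0.90966.
h = 0.90966² = 0.82748 m.

0.827 m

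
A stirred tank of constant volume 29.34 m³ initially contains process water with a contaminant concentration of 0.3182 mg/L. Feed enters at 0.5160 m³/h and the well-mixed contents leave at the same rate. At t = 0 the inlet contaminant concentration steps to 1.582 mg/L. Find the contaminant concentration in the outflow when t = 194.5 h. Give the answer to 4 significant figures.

Accumulation = in − out for the solute gives V dC/dt = Q(C_in − C).
Time constant τ = V/Q = 29.34/0.5160 = 56.8605 h.
This is linear first-order; C(t) = C_in + (C₀ − C_in) e^(−t/τ).
C(194.5) = 1.582 + (0.3182 − 1.582)·e^(−194.5/56.8605) = 1.582 + (-1.26380)·0.0326910 = 1.54069 mg/L.

1.541 mg/L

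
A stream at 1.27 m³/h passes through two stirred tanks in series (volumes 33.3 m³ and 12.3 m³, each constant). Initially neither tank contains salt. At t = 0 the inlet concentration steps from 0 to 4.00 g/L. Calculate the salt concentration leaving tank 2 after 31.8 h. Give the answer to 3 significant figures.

2.20 g/L

Time constants: τᵢ = Vᵢ/Q for each well-mixed tank.
τ₁ = 33.3/1.27 = 26.220 h; τ₂ = 12.3/1.27 = 9.6850 h.
Tank 1: C₁ = C_in(1 − e^(−t/τ₁)). Tank 2 (τ₁ ≠ τ₂): C₂ = C_in[1 − (τ₁ e^(−t/τ₁) − τ₂ e^(−t/τ₂))/(τ₁ − τ₂)].
At t = 31.8: e^(−t/τ₁) = 0.29737, e^(−t/τ₂) = 0.037500.
C₂ = 4.00·[1 − (26.220·0.29737 − 9.6850·0.037500)/(16.535)] = 4.00·0.55043 = 2.2017 g/L.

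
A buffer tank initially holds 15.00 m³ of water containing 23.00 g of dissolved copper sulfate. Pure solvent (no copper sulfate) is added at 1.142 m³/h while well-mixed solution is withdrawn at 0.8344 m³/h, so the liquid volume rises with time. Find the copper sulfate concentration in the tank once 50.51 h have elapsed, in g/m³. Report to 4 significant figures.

Total volume: dV/dt = Q_in − Q_out = 0.307600 m³/h, so V(t) = 15.00 + 0.307600 t and V(50.51) = 30.5369 m³.
No copper sulfate enters, so dm/dt = −Q_out · (m/V).
Separate: dm/m = −Q_out dt/V(t) ⇒ ln(m/m₀) = −(Q_out/(Q_in−Q_out)) ln(V/V₀).
m = m₀ (V₀/V)^(Q_out/(Q_in−Q_out)) = 23.00 × (15.00/30.5369)^(2.71261) = 3.34390 g.
C = m/V = 3.34390/30.5369 = 0.109504 g/m³.

0.1095 g/m³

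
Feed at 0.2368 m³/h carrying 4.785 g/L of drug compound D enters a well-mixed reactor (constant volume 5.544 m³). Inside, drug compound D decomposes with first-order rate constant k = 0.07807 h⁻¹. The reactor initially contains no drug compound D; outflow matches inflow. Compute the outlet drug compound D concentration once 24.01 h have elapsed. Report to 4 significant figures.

Accumulation = in − out − consumed: V dC/dt = Q C_in − Q C − k V C.
dC/dt = (Q/V) C_in − (Q/V + k) C; effective rate a = Q/V + k = 0.0427128 + 0.07807 = 0.120783 h⁻¹.
C_ss = Q C_in/(Q + kV) = 1.69214 g/L; C(t) = C_ss + (C₀ − C_ss) e^(−a t).
C(24.01) = 1.69214 + (-1.69214)·e^(−0.120783·24.01) = 1.69214 + (-1.69214)·0.0550234 = 1.59903 g/L.

1.599 g/L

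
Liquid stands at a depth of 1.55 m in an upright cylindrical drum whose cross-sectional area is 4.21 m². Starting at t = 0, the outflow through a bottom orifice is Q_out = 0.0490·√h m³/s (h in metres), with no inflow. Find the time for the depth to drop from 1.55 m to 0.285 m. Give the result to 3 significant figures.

With no inflow, A dh/dt = −0.0490 √h.
This is separable: 2 d(√h)/dt = −0.0490/A, so √h = √h₀ − (0.0490/(2A)) t.
t = 2A(√h₀ − √h)/0.0490 = 2·4.21·(√1.55 − √0.285)/0.0490
  = 8.4200 × (1.2450 − 0.53385) / 0.0490 = 122.20 s.

122 s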